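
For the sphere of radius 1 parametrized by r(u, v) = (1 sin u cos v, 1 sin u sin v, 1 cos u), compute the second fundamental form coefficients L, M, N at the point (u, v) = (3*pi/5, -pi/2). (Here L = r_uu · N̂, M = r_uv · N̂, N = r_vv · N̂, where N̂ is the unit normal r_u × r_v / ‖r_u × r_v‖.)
L = -1;  M = 0;  N = -5/8 - sqrt(5)/8

Compute the unit normal N̂(u, v) = (sin(u)^2*cos(v)/Abs(sin(u)), sin(u)^2*sin(v)/Abs(sin(u)), sin(2*u)/(2*Abs(sin(u)))), and the second partials r_uu, r_uv, r_vv. Take dot products:
  L(u, v) = r_uu · N̂ = -sin(u)/Abs(sin(u)),
  M(u, v) = r_uv · N̂ = 0,
  N(u, v) = r_vv · N̂ = -sin(u)^3/Abs(sin(u)).
Evaluating at (u, v) = (3*pi/5, -pi/2):
  L = -1, M = 0, N = -5/8 - sqrt(5)/8.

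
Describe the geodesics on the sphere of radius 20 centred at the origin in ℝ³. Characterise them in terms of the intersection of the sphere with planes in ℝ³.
Geodesics on the sphere of radius 20 are great circles — circles of radius 20 obtained as the intersection of the sphere with planes through the origin (the centre of the sphere).

A curve α(t) of nonzero constant speed on the sphere of radius 20 is a geodesic iff its acceleration α̈ is everywhere normal to the surface, i.e. parallel to the radial vector α(t). Then d/dt(α × α̇) = α̇ × α̇ + α × α̈ = 0, so α × α̇ is a constant vector n ≠ 0 and α(t) · n = 0 for all t: α lies in the plane through the origin with normal n. The intersection of that plane with the sphere is a circle of radius 20 (a great circle). Conversely, a great circle traversed at constant speed has centripetal acceleration pointing at the origin, hence normal to the sphere, so every great circle is a geodesic.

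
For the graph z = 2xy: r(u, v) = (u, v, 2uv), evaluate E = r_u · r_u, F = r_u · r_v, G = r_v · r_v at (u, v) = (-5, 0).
E = 1;  F = 0;  G = 101

Partials: r_u = (1, 0, 2*v), r_v = (0, 1, 2*u). As functions of (u, v):
  E = r_u · r_u = 4*v^2 + 1,
  F = r_u · r_v = 4*u*v,
  G = r_v · r_v = 4*u^2 + 1.
Evaluating at (u, v) = (-5, 0): E = 1, F = 0, G = 101.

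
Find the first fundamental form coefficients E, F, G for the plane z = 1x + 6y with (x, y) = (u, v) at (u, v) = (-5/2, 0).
E = 2;  F = 6;  G = 37

Partials: r_u = (1, 0, 1), r_v = (0, 1, 6). As functions of (u, v):
  E = r_u · r_u = 2,
  F = r_u · r_v = 6,
  G = r_v · r_v = 37.
Evaluating at (u, v) = (-5/2, 0): E = 2, F = 6, G = 37.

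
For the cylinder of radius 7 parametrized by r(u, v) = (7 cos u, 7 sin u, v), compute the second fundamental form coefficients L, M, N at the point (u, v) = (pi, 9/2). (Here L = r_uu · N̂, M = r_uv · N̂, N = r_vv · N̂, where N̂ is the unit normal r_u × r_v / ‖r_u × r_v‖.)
L = -7;  M = 0;  N = 0

Compute the unit normal N̂(u, v) = (cos(u), sin(u), 0), and the second partials r_uu, r_uv, r_vv. Take dot products:
  L(u, v) = r_uu · N̂ = -7,
  M(u, v) = r_uv · N̂ = 0,
  N(u, v) = r_vv · N̂ = 0.
Evaluating at (u, v) = (pi, 9/2):
  L = -7, M = 0, N = 0.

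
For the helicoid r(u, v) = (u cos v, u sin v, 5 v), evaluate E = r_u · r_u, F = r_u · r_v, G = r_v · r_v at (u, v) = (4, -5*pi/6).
E = 1;  F = 0;  G = 41

Partials: r_u = (cos(v), sin(v), 0), r_v = (-u*sin(v), u*cos(v), 5). As functions of (u, v):
  E = r_u · r_u = 1,
  F = r_u · r_v = 0,
  G = r_v · r_v = u^2 + 25.
Evaluating at (u, v) = (4, -5*pi/6): E = 1, F = 0, G = 41.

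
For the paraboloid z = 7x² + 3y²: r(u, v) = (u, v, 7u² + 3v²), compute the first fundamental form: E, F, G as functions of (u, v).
E = 196*u^2 + 1;  F = 84*u*v;  G = 36*v^2 + 1

Compute partials: r_u = (1, 0, 14*u), r_v = (0, 1, 6*v). Then
  E = r_u · r_u = 196*u^2 + 1,
  F = r_u · r_v = 84*u*v,
  G = r_v · r_v = 36*v^2 + 1.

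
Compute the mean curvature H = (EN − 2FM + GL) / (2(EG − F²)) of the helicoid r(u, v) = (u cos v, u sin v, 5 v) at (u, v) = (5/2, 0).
H = 0

With E = 1, F = 0, G = u^2 + 25, L = 0, M = -5/sqrt(u^2 + 25), N = 0, assemble
  H = (EN − 2FM + GL) / (2(EG − F²)) = 0.
At (u, v) = (5/2, 0): H = 0.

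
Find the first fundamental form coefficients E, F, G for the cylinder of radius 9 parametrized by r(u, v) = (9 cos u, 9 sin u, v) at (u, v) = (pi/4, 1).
E = 81;  F = 0;  G = 1

Partials: r_u = (-9*sin(u), 9*cos(u), 0), r_v = (0, 0, 1). As functions of (u, v):
  E = r_u · r_u = 81,
  F = r_u · r_v = 0,
  G = r_v · r_v = 1.
Evaluating at (u, v) = (pi/4, 1): E = 81, F = 0, G = 1.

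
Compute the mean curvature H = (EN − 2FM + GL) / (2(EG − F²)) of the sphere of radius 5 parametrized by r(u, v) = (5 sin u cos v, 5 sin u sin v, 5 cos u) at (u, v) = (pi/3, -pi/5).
H = -1/5

With E = 25, F = 0, G = 25*sin(u)^2, L = -5*sin(u)/Abs(sin(u)), M = 0, N = -5*sin(u)^3/Abs(sin(u)), assemble
  H = (EN − 2FM + GL) / (2(EG − F²)) = -sin(u)/(5*Abs(sin(u))).
At (u, v) = (pi/3, -pi/5): H = -1/5.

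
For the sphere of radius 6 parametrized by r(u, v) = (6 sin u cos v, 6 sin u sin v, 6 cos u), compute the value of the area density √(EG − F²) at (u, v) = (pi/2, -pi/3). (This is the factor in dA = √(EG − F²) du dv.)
√(EG − F²)|_{(pi/2, -pi/3)} = 36

E = 36, F = 0, G = 36*sin(u)^2, so EG − F² = 1296*sin(u)^2. Taking the positive square root: √(EG − F²) = 36*Abs(sin(u)). At (u, v) = (pi/2, -pi/3): 36.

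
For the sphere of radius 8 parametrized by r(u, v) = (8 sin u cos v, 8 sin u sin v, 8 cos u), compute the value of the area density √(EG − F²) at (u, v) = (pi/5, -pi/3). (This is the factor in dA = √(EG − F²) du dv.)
√(EG − F²)|_{(pi/5, -pi/3)} = 16*sqrt(10 - 2*sqrt(5))

E = 64, F = 0, G = 64*sin(u)^2, so EG − F² = 4096*sin(u)^2. Taking the positive square root: √(EG − F²) = 64*Abs(sin(u)). At (u, v) = (pi/5, -pi/3): 16*sqrt(10 - 2*sqrt(5)).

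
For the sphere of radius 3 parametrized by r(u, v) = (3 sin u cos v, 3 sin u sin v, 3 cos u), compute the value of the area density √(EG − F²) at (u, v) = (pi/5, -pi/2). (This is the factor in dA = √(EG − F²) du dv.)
√(EG − F²)|_{(pi/5, -pi/2)} = 9*sqrt(10 - 2*sqrt(5))/4

E = 9, F = 0, G = 9*sin(u)^2, so EG − F² = 81*sin(u)^2. Taking the positive square root: √(EG − F²) = 9*Abs(sin(u)). At (u, v) = (pi/5, -pi/2): 9*sqrt(10 - 2*sqrt(5))/4.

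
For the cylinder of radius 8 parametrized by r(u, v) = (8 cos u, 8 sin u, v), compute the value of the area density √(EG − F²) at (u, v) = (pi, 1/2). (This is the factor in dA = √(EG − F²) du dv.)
√(EG − F²)|_{(pi, 1/2)} = 8

E = 64, F = 0, G = 1, so EG − F² = 64. Taking the positive square root: √(EG − F²) = 8. At (u, v) = (pi, 1/2): 8.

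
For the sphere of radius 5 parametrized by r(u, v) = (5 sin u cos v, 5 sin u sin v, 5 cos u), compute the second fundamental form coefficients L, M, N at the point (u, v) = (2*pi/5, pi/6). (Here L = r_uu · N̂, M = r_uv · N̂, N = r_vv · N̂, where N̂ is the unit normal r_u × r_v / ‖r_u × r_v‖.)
L = -5;  M = 0;  N = -25/8 - 5*sqrt(5)/8

Compute the unit normal N̂(u, v) = (sin(u)^2*cos(v)/Abs(sin(u)), sin(u)^2*sin(v)/Abs(sin(u)), sin(2*u)/(2*Abs(sin(u)))), and the second partials r_uu, r_uv, r_vv. Take dot products:
  L(u, v) = r_uu · N̂ = -5*sin(u)/Abs(sin(u)),
  M(u, v) = r_uv · N̂ = 0,
  N(u, v) = r_vv · N̂ = -5*sin(u)^3/Abs(sin(u)).
Evaluating at (u, v) = (2*pi/5, pi/6):
  L = -5, M = 0, N = -25/8 - 5*sqrt(5)/8.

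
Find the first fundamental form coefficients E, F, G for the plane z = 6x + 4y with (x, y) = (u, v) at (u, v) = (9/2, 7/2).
E = 37;  F = 24;  G = 17

Partials: r_u = (1, 0, 6), r_v = (0, 1, 4). As functions of (u, v):
  E = r_u · r_u = 37,
  F = r_u · r_v = 24,
  G = r_v · r_v = 17.
Evaluating at (u, v) = (9/2, 7/2): E = 37, F = 24, G = 17.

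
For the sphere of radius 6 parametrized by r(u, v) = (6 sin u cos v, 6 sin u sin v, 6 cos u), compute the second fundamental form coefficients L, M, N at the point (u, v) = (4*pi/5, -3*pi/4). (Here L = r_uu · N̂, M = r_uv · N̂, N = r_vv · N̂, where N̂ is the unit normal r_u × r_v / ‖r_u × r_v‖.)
L = -6;  M = 0;  N = -15/4 + 3*sqrt(5)/4

Compute the unit normal N̂(u, v) = (sin(u)^2*cos(v)/Abs(sin(u)), sin(u)^2*sin(v)/Abs(sin(u)), sin(2*u)/(2*Abs(sin(u)))), and the second partials r_uu, r_uv, r_vv. Take dot products:
  L(u, v) = r_uu · N̂ = -6*sin(u)/Abs(sin(u)),
  M(u, v) = r_uv · N̂ = 0,
  N(u, v) = r_vv · N̂ = -6*sin(u)^3/Abs(sin(u)).
Evaluating at (u, v) = (4*pi/5, -3*pi/4):
  L = -6, M = 0, N = -15/4 + 3*sqrt(5)/4.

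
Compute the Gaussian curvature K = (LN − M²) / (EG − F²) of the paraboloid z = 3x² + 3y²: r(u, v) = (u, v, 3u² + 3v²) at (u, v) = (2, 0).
K = 36/21025

Coefficients of the first fundamental form: E = 36*u^2 + 1, F = 36*u*v, G = 36*v^2 + 1.
Coefficients of the second fundamental form: L = 6/sqrt(36*u^2 + 36*v^2 + 1), M = 0, N = 6/sqrt(36*u^2 + 36*v^2 + 1).
Assemble K = (LN − M²)/(EG − F²) = 36/(1296*u^4 + 2592*u^2*v^2 + 72*u^2 + 1296*v^4 + 72*v^2 + 1). At (u, v) = (2, 0): K = 36/21025.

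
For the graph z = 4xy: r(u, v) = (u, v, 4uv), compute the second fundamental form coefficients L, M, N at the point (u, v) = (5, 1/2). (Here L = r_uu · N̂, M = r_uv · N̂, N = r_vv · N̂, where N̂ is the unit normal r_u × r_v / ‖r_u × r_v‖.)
L = 0;  M = 4*sqrt(5)/45;  N = 0

Compute the unit normal N̂(u, v) = (-4*v/sqrt(16*u^2 + 16*v^2 + 1), -4*u/sqrt(16*u^2 + 16*v^2 + 1), 1/sqrt(16*u^2 + 16*v^2 + 1)), and the second partials r_uu, r_uv, r_vv. Take dot products:
  L(u, v) = r_uu · N̂ = 0,
  M(u, v) = r_uv · N̂ = 4/sqrt(16*u^2 + 16*v^2 + 1),
  N(u, v) = r_vv · N̂ = 0.
Evaluating at (u, v) = (5, 1/2):
  L = 0, M = 4*sqrt(5)/45, N = 0.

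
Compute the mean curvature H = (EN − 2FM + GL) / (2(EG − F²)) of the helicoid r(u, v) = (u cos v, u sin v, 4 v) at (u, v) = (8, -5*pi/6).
H = 0

With E = 1, F = 0, G = u^2 + 16, L = 0, M = -4/sqrt(u^2 + 16), N = 0, assemble
  H = (EN − 2FM + GL) / (2(EG − F²)) = 0.
At (u, v) = (8, -5*pi/6): H = 0.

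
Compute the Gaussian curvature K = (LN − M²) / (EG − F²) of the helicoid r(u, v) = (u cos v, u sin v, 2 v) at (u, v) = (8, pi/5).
K = -1/1156

Coefficients of the first fundamental form: E = 1, F = 0, G = u^2 + 4.
Coefficients of the second fundamental form: L = 0, M = -2/sqrt(u^2 + 4), N = 0.
Assemble K = (LN − M²)/(EG − F²) = -4/(u^2 + 4)^2. At (u, v) = (8, pi/5): K = -1/1156.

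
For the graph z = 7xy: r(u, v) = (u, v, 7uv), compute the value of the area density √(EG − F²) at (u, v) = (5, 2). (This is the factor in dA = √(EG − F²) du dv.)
√(EG − F²)|_{(5, 2)} = 3*sqrt(158)

E = 49*v^2 + 1, F = 49*u*v, G = 49*u^2 + 1, so EG − F² = 49*u^2 + 49*v^2 + 1. Taking the positive square root: √(EG − F²) = sqrt(49*u^2 + 49*v^2 + 1). At (u, v) = (5, 2): 3*sqrt(158).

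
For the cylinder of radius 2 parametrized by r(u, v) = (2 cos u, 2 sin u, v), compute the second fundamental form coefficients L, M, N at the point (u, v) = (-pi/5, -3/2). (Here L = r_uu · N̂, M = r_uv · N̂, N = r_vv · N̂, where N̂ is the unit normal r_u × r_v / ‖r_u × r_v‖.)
L = -2;  M = 0;  N = 0

Compute the unit normal N̂(u, v) = (cos(u), sin(u), 0), and the second partials r_uu, r_uv, r_vv. Take dot products:
  L(u, v) = r_uu · N̂ = -2,
  M(u, v) = r_uv · N̂ = 0,
  N(u, v) = r_vv · N̂ = 0.
Evaluating at (u, v) = (-pi/5, -3/2):
  L = -2, M = 0, N = 0.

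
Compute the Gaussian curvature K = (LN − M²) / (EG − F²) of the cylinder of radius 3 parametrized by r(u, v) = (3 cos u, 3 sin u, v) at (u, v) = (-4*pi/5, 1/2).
K = 0

Coefficients of the first fundamental form: E = 9, F = 0, G = 1.
Coefficients of the second fundamental form: L = -3, M = 0, N = 0.
Assemble K = (LN − M²)/(EG − F²) = 0. At (u, v) = (-4*pi/5, 1/2): K = 0.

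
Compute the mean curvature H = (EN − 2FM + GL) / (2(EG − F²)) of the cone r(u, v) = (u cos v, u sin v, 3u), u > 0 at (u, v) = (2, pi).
H = 3*sqrt(10)/40

With E = 10, F = 0, G = u^2, L = 0, M = 0, N = 3*sqrt(10)*u^2/(10*Abs(u)), assemble
  H = (EN − 2FM + GL) / (2(EG − F²)) = 3*sqrt(10)/(20*Abs(u)).
At (u, v) = (2, pi): H = 3*sqrt(10)/40.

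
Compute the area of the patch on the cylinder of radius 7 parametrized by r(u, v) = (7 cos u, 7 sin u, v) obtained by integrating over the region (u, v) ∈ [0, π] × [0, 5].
Area = 35*pi

Area = ∫∫ √(EG − F²) du dv with √(EG − F²) = 7. Integrating over [0, π] × [0, 5] gives 35*pi.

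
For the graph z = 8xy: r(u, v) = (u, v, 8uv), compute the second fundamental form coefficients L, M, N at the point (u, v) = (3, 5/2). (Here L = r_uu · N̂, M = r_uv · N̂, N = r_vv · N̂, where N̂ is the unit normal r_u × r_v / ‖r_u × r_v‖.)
L = 0;  M = 8*sqrt(977)/977;  N = 0

Compute the unit normal N̂(u, v) = (-8*v/sqrt(64*u^2 + 64*v^2 + 1), -8*u/sqrt(64*u^2 + 64*v^2 + 1), 1/sqrt(64*u^2 + 64*v^2 + 1)), and the second partials r_uu, r_uv, r_vv. Take dot products:
  L(u, v) = r_uu · N̂ = 0,
  M(u, v) = r_uv · N̂ = 8/sqrt(64*u^2 + 64*v^2 + 1),
  N(u, v) = r_vv · N̂ = 0.
Evaluating at (u, v) = (3, 5/2):
  L = 0, M = 8*sqrt(977)/977, N = 0.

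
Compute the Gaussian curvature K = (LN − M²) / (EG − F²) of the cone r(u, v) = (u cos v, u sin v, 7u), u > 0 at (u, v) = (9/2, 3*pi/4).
K = 0

Coefficients of the first fundamental form: E = 50, F = 0, G = u^2.
Coefficients of the second fundamental form: L = 0, M = 0, N = 7*sqrt(2)*u^2/(10*Abs(u)).
Assemble K = (LN − M²)/(EG − F²) = 0. At (u, v) = (9/2, 3*pi/4): K = 0.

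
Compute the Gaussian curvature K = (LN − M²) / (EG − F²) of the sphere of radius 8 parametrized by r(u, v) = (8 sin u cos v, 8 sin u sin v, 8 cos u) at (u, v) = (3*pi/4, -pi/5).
K = 1/64

Coefficients of the first fundamental form: E = 64, F = 0, G = 64*sin(u)^2.
Coefficients of the second fundamental form: L = -8*sin(u)/Abs(sin(u)), M = 0, N = -8*sin(u)^3/Abs(sin(u)).
Assemble K = (LN − M²)/(EG − F²) = 1/64. At (u, v) = (3*pi/4, -pi/5): K = 1/64.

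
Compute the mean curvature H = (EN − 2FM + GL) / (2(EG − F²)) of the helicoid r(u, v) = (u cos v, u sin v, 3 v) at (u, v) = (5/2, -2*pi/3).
H = 0

With E = 1, F = 0, G = u^2 + 9, L = 0, M = -3/sqrt(u^2 + 9), N = 0, assemble
  H = (EN − 2FM + GL) / (2(EG − F²)) = 0.
At (u, v) = (5/2, -2*pi/3): H = 0.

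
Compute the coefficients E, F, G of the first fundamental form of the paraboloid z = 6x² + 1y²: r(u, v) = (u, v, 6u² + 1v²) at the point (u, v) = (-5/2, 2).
E = 901;  F = -120;  G = 17

Partials: r_u = (1, 0, 12*u), r_v = (0, 1, 2*v). As functions of (u, v):
  E = r_u · r_u = 144*u^2 + 1,
  F = r_u · r_v = 24*u*v,
  G = r_v · r_v = 4*v^2 + 1.
Evaluating at (u, v) = (-5/2, 2): E = 901, F = -120, G = 17.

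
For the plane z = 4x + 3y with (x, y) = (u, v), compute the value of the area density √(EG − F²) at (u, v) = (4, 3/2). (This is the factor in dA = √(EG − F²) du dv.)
√(EG − F²)|_{(4, 3/2)} = sqrt(26)

E = 17, F = 12, G = 10, so EG − F² = 26. Taking the positive square root: √(EG − F²) = sqrt(26). At (u, v) = (4, 3/2): sqrt(26).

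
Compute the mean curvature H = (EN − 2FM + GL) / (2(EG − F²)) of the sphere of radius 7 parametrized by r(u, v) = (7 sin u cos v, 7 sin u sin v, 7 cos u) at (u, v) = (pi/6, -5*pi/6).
H = -1/7

With E = 49, F = 0, G = 49*sin(u)^2, L = -7*sin(u)/Abs(sin(u)), M = 0, N = -7*sin(u)^3/Abs(sin(u)), assemble
  H = (EN − 2FM + GL) / (2(EG − F²)) = -sin(u)/(7*Abs(sin(u))).
At (u, v) = (pi/6, -5*pi/6): H = -1/7.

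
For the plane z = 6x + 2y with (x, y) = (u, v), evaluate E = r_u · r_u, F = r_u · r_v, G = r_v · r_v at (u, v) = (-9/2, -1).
E = 37;  F = 12;  G = 5

Partials: r_u = (1, 0, 6), r_v = (0, 1, 2). As functions of (u, v):
  E = r_u · r_u = 37,
  F = r_u · r_v = 12,
  G = r_v · r_v = 5.
Evaluating at (u, v) = (-9/2, -1): E = 37, F = 12, G = 5.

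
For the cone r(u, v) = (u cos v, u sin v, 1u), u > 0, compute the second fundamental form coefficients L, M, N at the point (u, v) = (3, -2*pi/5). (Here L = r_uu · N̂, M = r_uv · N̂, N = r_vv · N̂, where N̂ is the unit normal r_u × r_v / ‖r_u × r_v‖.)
L = 0;  M = 0;  N = 3*sqrt(2)/2

Compute the unit normal N̂(u, v) = (-sqrt(2)*u*cos(v)/(2*Abs(u)), -sqrt(2)*u*sin(v)/(2*Abs(u)), sqrt(2)*u/(2*Abs(u))), and the second partials r_uu, r_uv, r_vv. Take dot products:
  L(u, v) = r_uu · N̂ = 0,
  M(u, v) = r_uv · N̂ = 0,
  N(u, v) = r_vv · N̂ = sqrt(2)*u^2/(2*Abs(u)).
Evaluating at (u, v) = (3, -2*pi/5):
  L = 0, M = 0, N = 3*sqrt(2)/2.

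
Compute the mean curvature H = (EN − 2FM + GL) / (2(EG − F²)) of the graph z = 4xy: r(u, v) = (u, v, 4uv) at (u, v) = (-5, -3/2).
H = -480*sqrt(437)/190969

With E = 16*v^2 + 1, F = 16*u*v, G = 16*u^2 + 1, L = 0, M = 4/sqrt(16*u^2 + 16*v^2 + 1), N = 0, assemble
  H = (EN − 2FM + GL) / (2(EG − F²)) = -64*u*v/(16*u^2 + 16*v^2 + 1)^(3/2).
At (u, v) = (-5, -3/2): H = -480*sqrt(437)/190969.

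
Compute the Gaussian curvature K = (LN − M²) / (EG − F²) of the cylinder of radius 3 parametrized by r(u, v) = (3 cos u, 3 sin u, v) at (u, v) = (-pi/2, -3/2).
K = 0

Coefficients of the first fundamental form: E = 9, F = 0, G = 1.
Coefficients of the second fundamental form: L = -3, M = 0, N = 0.
Assemble K = (LN − M²)/(EG − F²) = 0. At (u, v) = (-pi/2, -3/2): K = 0.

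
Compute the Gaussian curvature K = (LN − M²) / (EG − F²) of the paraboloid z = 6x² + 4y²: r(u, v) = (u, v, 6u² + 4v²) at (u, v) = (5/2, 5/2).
K = 96/1692601

Coefficients of the first fundamental form: E = 144*u^2 + 1, F = 96*u*v, G = 64*v^2 + 1.
Coefficients of the second fundamental form: L = 12/sqrt(144*u^2 + 64*v^2 + 1), M = 0, N = 8/sqrt(144*u^2 + 64*v^2 + 1).
Assemble K = (LN − M²)/(EG − F²) = 96/(20736*u^4 + 18432*u^2*v^2 + 288*u^2 + 4096*v^4 + 128*v^2 + 1). At (u, v) = (5/2, 5/2): K = 96/1692601.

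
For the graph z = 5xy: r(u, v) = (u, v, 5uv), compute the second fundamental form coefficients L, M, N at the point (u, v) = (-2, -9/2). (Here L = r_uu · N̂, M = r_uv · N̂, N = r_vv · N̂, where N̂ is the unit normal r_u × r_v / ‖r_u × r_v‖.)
L = 0;  M = 10*sqrt(2429)/2429;  N = 0

Compute the unit normal N̂(u, v) = (-5*v/sqrt(25*u^2 + 25*v^2 + 1), -5*u/sqrt(25*u^2 + 25*v^2 + 1), 1/sqrt(25*u^2 + 25*v^2 + 1)), and the second partials r_uu, r_uv, r_vv. Take dot products:
  L(u, v) = r_uu · N̂ = 0,
  M(u, v) = r_uv · N̂ = 5/sqrt(25*u^2 + 25*v^2 + 1),
  N(u, v) = r_vv · N̂ = 0.
Evaluating at (u, v) = (-2, -9/2):
  L = 0, M = 10*sqrt(2429)/2429, N = 0.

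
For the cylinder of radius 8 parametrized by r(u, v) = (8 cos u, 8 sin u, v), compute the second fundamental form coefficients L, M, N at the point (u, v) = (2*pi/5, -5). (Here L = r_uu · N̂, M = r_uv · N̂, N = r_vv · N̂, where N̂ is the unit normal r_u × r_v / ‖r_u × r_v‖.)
L = -8;  M = 0;  N = 0

Compute the unit normal N̂(u, v) = (cos(u), sin(u), 0), and the second partials r_uu, r_uv, r_vv. Take dot products:
  L(u, v) = r_uu · N̂ = -8,
  M(u, v) = r_uv · N̂ = 0,
  N(u, v) = r_vv · N̂ = 0.
Evaluating at (u, v) = (2*pi/5, -5):
  L = -8, M = 0, N = 0.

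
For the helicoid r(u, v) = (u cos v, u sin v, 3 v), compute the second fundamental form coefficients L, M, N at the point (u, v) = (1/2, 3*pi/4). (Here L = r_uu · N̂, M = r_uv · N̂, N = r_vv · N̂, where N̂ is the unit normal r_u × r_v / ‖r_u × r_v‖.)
L = 0;  M = -6*sqrt(37)/37;  N = 0

Compute the unit normal N̂(u, v) = (3*sin(v)/sqrt(u^2 + 9), -3*cos(v)/sqrt(u^2 + 9), u/sqrt(u^2 + 9)), and the second partials r_uu, r_uv, r_vv. Take dot products:
  L(u, v) = r_uu · N̂ = 0,
  M(u, v) = r_uv · N̂ = -3/sqrt(u^2 + 9),
  N(u, v) = r_vv · N̂ = 0.
Evaluating at (u, v) = (1/2, 3*pi/4):
  L = 0, M = -6*sqrt(37)/37, N = 0.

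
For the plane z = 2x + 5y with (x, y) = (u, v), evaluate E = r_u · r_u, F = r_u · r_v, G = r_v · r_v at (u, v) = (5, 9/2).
E = 5;  F = 10;  G = 26

Partials: r_u = (1, 0, 2), r_v = (0, 1, 5). As functions of (u, v):
  E = r_u · r_u = 5,
  F = r_u · r_v = 10,
  G = r_v · r_v = 26.
Evaluating at (u, v) = (5, 9/2): E = 5, F = 10, G = 26.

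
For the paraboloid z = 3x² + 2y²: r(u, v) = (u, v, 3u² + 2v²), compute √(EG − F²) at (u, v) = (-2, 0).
√(EG − F²)|_{(-2, 0)} = sqrt(145)

E = 36*u^2 + 1, F = 24*u*v, G = 16*v^2 + 1; EG − F² = 36*u^2 + 16*v^2 + 1; √(EG − F²) = sqrt(36*u^2 + 16*v^2 + 1). At the given point: sqrt(145).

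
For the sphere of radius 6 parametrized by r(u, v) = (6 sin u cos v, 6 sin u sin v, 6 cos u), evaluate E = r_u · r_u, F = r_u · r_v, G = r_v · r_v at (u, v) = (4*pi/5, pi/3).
E = 36;  F = 0;  G = 45/2 - 9*sqrt(5)/2

Partials: r_u = (6*cos(u)*cos(v), 6*sin(v)*cos(u), -6*sin(u)), r_v = (-6*sin(u)*sin(v), 6*sin(u)*cos(v), 0). As functions of (u, v):
  E = r_u · r_u = 36,
  F = r_u · r_v = 0,
  G = r_v · r_v = 36*sin(u)^2.
Evaluating at (u, v) = (4*pi/5, pi/3): E = 36, F = 0, G = 45/2 - 9*sqrt(5)/2.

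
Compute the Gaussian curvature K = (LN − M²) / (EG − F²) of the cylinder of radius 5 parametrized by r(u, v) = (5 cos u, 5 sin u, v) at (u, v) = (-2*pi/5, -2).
K = 0

Coefficients of the first fundamental form: E = 25, F = 0, G = 1.
Coefficients of the second fundamental form: L = -5, M = 0, N = 0.
Assemble K = (LN − M²)/(EG − F²) = 0. At (u, v) = (-2*pi/5, -2): K = 0.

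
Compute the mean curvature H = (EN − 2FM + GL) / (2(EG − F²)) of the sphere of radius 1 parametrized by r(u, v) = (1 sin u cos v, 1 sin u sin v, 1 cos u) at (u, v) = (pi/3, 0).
H = -1

With E = 1, F = 0, G = sin(u)^2, L = -sin(u)/Abs(sin(u)), M = 0, N = -sin(u)^3/Abs(sin(u)), assemble
  H = (EN − 2FM + GL) / (2(EG − F²)) = -sin(u)/Abs(sin(u)).
At (u, v) = (pi/3, 0): H = -1.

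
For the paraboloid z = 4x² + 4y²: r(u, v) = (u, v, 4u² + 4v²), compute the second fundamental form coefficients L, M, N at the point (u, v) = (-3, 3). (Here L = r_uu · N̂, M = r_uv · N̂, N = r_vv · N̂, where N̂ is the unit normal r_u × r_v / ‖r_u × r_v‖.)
L = 8*sqrt(1153)/1153;  M = 0;  N = 8*sqrt(1153)/1153

Compute the unit normal N̂(u, v) = (-8*u/sqrt(64*u^2 + 64*v^2 + 1), -8*v/sqrt(64*u^2 + 64*v^2 + 1), 1/sqrt(64*u^2 + 64*v^2 + 1)), and the second partials r_uu, r_uv, r_vv. Take dot products:
  L(u, v) = r_uu · N̂ = 8/sqrt(64*u^2 + 64*v^2 + 1),
  M(u, v) = r_uv · N̂ = 0,
  N(u, v) = r_vv · N̂ = 8/sqrt(64*u^2 + 64*v^2 + 1).
Evaluating at (u, v) = (-3, 3):
  L = 8*sqrt(1153)/1153, M = 0, N = 8*sqrt(1153)/1153.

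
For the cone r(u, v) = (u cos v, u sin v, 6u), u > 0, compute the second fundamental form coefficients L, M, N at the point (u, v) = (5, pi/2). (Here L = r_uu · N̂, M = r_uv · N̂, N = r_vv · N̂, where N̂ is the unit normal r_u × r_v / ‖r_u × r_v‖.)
L = 0;  M = 0;  N = 30*sqrt(37)/37

Compute the unit normal N̂(u, v) = (-6*sqrt(37)*u*cos(v)/(37*Abs(u)), -6*sqrt(37)*u*sin(v)/(37*Abs(u)), sqrt(37)*u/(37*Abs(u))), and the second partials r_uu, r_uv, r_vv. Take dot products:
  L(u, v) = r_uu · N̂ = 0,
  M(u, v) = r_uv · N̂ = 0,
  N(u, v) = r_vv · N̂ = 6*sqrt(37)*u^2/(37*Abs(u)).
Evaluating at (u, v) = (5, pi/2):
  L = 0, M = 0, N = 30*sqrt(37)/37.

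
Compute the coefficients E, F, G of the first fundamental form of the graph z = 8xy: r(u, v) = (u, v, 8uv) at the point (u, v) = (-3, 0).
E = 1;  F = 0;  G = 577

Partials: r_u = (1, 0, 8*v), r_v = (0, 1, 8*u). As functions of (u, v):
  E = r_u · r_u = 64*v^2 + 1,
  F = r_u · r_v = 64*u*v,
  G = r_v · r_v = 64*u^2 + 1.
Evaluating at (u, v) = (-3, 0): E = 1, F = 0, G = 577.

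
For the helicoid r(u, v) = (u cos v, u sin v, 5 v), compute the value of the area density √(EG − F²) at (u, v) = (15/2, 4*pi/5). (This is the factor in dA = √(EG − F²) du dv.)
√(EG − F²)|_{(15/2, 4*pi/5)} = 5*sqrt(13)/2

E = 1, F = 0, G = u^2 + 25, so EG − F² = u^2 + 25. Taking the positive square root: √(EG − F²) = sqrt(u^2 + 25). At (u, v) = (15/2, 4*pi/5): 5*sqrt(13)/2.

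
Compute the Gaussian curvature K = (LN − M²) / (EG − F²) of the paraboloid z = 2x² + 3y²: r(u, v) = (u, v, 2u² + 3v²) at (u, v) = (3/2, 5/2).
K = 6/17161

Coefficients of the first fundamental form: E = 16*u^2 + 1, F = 24*u*v, G = 36*v^2 + 1.
Coefficients of the second fundamental form: L = 4/sqrt(16*u^2 + 36*v^2 + 1), M = 0, N = 6/sqrt(16*u^2 + 36*v^2 + 1).
Assemble K = (LN − M²)/(EG − F²) = 24/(256*u^4 + 1152*u^2*v^2 + 32*u^2 + 1296*v^4 + 72*v^2 + 1). At (u, v) = (3/2, 5/2): K = 6/17161.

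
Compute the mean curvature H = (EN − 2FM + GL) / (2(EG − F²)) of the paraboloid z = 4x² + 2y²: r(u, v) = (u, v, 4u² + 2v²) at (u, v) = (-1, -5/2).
H = 178*sqrt(165)/9075

With E = 64*u^2 + 1, F = 32*u*v, G = 16*v^2 + 1, L = 8/sqrt(64*u^2 + 16*v^2 + 1), M = 0, N = 4/sqrt(64*u^2 + 16*v^2 + 1), assemble
  H = (EN − 2FM + GL) / (2(EG − F²)) = 2*(64*u^2 + 32*v^2 + 3)/(64*u^2 + 16*v^2 + 1)^(3/2).
At (u, v) = (-1, -5/2): H = 178*sqrt(165)/9075.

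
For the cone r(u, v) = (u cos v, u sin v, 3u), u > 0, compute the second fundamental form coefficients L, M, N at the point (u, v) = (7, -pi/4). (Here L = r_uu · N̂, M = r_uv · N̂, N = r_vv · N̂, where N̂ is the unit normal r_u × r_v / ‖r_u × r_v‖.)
L = 0;  M = 0;  N = 21*sqrt(10)/10

Compute the unit normal N̂(u, v) = (-3*sqrt(10)*u*cos(v)/(10*Abs(u)), -3*sqrt(10)*u*sin(v)/(10*Abs(u)), sqrt(10)*u/(10*Abs(u))), and the second partials r_uu, r_uv, r_vv. Take dot products:
  L(u, v) = r_uu · N̂ = 0,
  M(u, v) = r_uv · N̂ = 0,
  N(u, v) = r_vv · N̂ = 3*sqrt(10)*u^2/(10*Abs(u)).
Evaluating at (u, v) = (7, -pi/4):
  L = 0, M = 0, N = 21*sqrt(10)/10.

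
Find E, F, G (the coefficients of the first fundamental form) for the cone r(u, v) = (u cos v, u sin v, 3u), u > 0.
E = 10;  F = 0;  G = u^2

Compute partials: r_u = (cos(v), sin(v), 3), r_v = (-u*sin(v), u*cos(v), 0). Then
  E = r_u · r_u = 10,
  F = r_u · r_v = 0,
  G = r_v · r_v = u^2.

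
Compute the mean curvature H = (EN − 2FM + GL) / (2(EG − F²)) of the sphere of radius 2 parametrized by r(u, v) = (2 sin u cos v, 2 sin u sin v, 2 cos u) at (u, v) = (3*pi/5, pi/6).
H = -1/2

With E = 4, F = 0, G = 4*sin(u)^2, L = -2*sin(u)/Abs(sin(u)), M = 0, N = -2*sin(u)^3/Abs(sin(u)), assemble
  H = (EN − 2FM + GL) / (2(EG − F²)) = -sin(u)/(2*Abs(sin(u))).
At (u, v) = (3*pi/5, pi/6): H = -1/2.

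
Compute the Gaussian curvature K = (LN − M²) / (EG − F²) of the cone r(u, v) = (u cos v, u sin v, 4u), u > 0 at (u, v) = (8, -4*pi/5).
K = 0

Coefficients of the first fundamental form: E = 17, F = 0, G = u^2.
Coefficients of the second fundamental form: L = 0, M = 0, N = 4*sqrt(17)*u^2/(17*Abs(u)).
Assemble K = (LN − M²)/(EG − F²) = 0. At (u, v) = (8, -4*pi/5): K = 0.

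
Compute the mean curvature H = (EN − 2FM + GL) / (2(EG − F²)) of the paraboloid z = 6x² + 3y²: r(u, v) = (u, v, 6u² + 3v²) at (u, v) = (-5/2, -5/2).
H = 4059*sqrt(1126)/1267876

With E = 144*u^2 + 1, F = 72*u*v, G = 36*v^2 + 1, L = 12/sqrt(144*u^2 + 36*v^2 + 1), M = 0, N = 6/sqrt(144*u^2 + 36*v^2 + 1), assemble
  H = (EN − 2FM + GL) / (2(EG − F²)) = 9*(48*u^2 + 24*v^2 + 1)/(144*u^2 + 36*v^2 + 1)^(3/2).
At (u, v) = (-5/2, -5/2): H = 4059*sqrt(1126)/1267876.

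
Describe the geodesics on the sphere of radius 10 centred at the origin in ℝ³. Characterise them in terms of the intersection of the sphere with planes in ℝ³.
Geodesics on the sphere of radius 10 are great circles — circles of radius 10 obtained as the intersection of the sphere with planes through the origin (the centre of the sphere).

A curve α(t) of nonzero constant speed on the sphere of radius 10 is a geodesic iff its acceleration α̈ is everywhere normal to the surface, i.e. parallel to the radial vector α(t). Then d/dt(α × α̇) = α̇ × α̇ + α × α̈ = 0, so α × α̇ is a constant vector n ≠ 0 and α(t) · n = 0 for all t: α lies in the plane through the origin with normal n. The intersection of that plane with the sphere is a circle of radius 10 (a great circle). Conversely, a great circle traversed at constant speed has centripetal acceleration pointing at the origin, hence normal to the sphere, so every great circle is a geodesic.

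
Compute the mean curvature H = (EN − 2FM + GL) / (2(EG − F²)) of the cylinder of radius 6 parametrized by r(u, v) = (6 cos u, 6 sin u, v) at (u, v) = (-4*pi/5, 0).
H = -1/12

With E = 36, F = 0, G = 1, L = -6, M = 0, N = 0, assemble
  H = (EN − 2FM + GL) / (2(EG − F²)) = -1/12.
At (u, v) = (-4*pi/5, 0): H = -1/12.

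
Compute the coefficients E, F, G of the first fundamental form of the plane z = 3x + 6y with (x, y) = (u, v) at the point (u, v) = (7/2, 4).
E = 10;  F = 18;  G = 37

Partials: r_u = (1, 0, 3), r_v = (0, 1, 6). As functions of (u, v):
  E = r_u · r_u = 10,
  F = r_u · r_v = 18,
  G = r_v · r_v = 37.
Evaluating at (u, v) = (7/2, 4): E = 10, F = 18, G = 37.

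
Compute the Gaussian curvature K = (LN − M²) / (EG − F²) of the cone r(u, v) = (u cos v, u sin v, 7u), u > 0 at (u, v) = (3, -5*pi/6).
K = 0

Coefficients of the first fundamental form: E = 50, F = 0, G = u^2.
Coefficients of the second fundamental form: L = 0, M = 0, N = 7*sqrt(2)*u^2/(10*Abs(u)).
Assemble K = (LN − M²)/(EG − F²) = 0. At (u, v) = (3, -5*pi/6): K = 0.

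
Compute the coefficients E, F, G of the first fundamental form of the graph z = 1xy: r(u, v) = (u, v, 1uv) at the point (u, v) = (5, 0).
E = 1;  F = 0;  G = 26

Partials: r_u = (1, 0, v), r_v = (0, 1, u). As functions of (u, v):
  E = r_u · r_u = v^2 + 1,
  F = r_u · r_v = u*v,
  G = r_v · r_v = u^2 + 1.
Evaluating at (u, v) = (5, 0): E = 1, F = 0, G = 26.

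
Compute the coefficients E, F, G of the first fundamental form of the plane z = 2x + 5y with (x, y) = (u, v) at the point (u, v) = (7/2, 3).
E = 5;  F = 10;  G = 26

Partials: r_u = (1, 0, 2), r_v = (0, 1, 5). As functions of (u, v):
  E = r_u · r_u = 5,
  F = r_u · r_v = 10,
  G = r_v · r_v = 26.
Evaluating at (u, v) = (7/2, 3): E = 5, F = 10, G = 26.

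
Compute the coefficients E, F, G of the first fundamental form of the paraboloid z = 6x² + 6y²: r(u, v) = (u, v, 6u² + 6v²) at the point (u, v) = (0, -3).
E = 1;  F = 0;  G = 1297

Partials: r_u = (1, 0, 12*u), r_v = (0, 1, 12*v). As functions of (u, v):
  E = r_u · r_u = 144*u^2 + 1,
  F = r_u · r_v = 144*u*v,
  G = r_v · r_v = 144*v^2 + 1.
Evaluating at (u, v) = (0, -3): E = 1, F = 0, G = 1297.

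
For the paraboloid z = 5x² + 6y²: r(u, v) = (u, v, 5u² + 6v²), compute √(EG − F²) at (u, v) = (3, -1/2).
√(EG − F²)|_{(3, -1/2)} = sqrt(937)

E = 100*u^2 + 1, F = 120*u*v, G = 144*v^2 + 1; EG − F² = 100*u^2 + 144*v^2 + 1; √(EG − F²) = sqrt(100*u^2 + 144*v^2 + 1). At the given point: sqrt(937).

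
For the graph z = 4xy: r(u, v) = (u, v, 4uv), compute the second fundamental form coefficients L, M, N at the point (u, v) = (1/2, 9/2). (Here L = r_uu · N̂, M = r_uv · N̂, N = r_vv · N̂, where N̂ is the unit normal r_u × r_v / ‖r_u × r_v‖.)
L = 0;  M = 4*sqrt(329)/329;  N = 0

Compute the unit normal N̂(u, v) = (-4*v/sqrt(16*u^2 + 16*v^2 + 1), -4*u/sqrt(16*u^2 + 16*v^2 + 1), 1/sqrt(16*u^2 + 16*v^2 + 1)), and the second partials r_uu, r_uv, r_vv. Take dot products:
  L(u, v) = r_uu · N̂ = 0,
  M(u, v) = r_uv · N̂ = 4/sqrt(16*u^2 + 16*v^2 + 1),
  N(u, v) = r_vv · N̂ = 0.
Evaluating at (u, v) = (1/2, 9/2):
  L = 0, M = 4*sqrt(329)/329, N = 0.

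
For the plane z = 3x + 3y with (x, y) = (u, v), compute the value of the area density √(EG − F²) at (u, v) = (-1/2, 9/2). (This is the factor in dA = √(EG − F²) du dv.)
√(EG − F²)|_{(-1/2, 9/2)} = sqrt(19)

E = 10, F = 9, G = 10, so EG − F² = 19. Taking the positive square root: √(EG − F²) = sqrt(19). At (u, v) = (-1/2, 9/2): sqrt(19).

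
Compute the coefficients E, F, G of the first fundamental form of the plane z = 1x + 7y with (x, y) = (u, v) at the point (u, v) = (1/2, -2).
E = 2;  F = 7;  G = 50

Partials: r_u = (1, 0, 1), r_v = (0, 1, 7). As functions of (u, v):
  E = r_u · r_u = 2,
  F = r_u · r_v = 7,
  G = r_v · r_v = 50.
Evaluating at (u, v) = (1/2, -2): E = 2, F = 7, G = 50.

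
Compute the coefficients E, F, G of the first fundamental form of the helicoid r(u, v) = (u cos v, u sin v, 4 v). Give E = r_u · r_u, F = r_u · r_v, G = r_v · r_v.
E = 1;  F = 0;  G = u^2 + 16

Compute partials: r_u = (cos(v), sin(v), 0), r_v = (-u*sin(v), u*cos(v), 4). Then
  E = r_u · r_u = 1,
  F = r_u · r_v = 0,
  G = r_v · r_v = u^2 + 16.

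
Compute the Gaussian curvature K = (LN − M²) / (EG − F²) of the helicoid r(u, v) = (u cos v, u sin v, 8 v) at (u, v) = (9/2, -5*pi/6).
K = -1024/113569

Coefficients of the first fundamental form: E = 1, F = 0, G = u^2 + 64.
Coefficients of the second fundamental form: L = 0, M = -8/sqrt(u^2 + 64), N = 0.
Assemble K = (LN − M²)/(EG − F²) = -64/(u^2 + 64)^2. At (u, v) = (9/2, -5*pi/6): K = -1024/113569.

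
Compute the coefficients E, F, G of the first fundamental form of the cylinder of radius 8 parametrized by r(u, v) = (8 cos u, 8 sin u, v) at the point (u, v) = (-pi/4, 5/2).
E = 64;  F = 0;  G = 1

Partials: r_u = (-8*sin(u), 8*cos(u), 0), r_v = (0, 0, 1). As functions of (u, v):
  E = r_u · r_u = 64,
  F = r_u · r_v = 0,
  G = r_v · r_v = 1.
Evaluating at (u, v) = (-pi/4, 5/2): E = 64, F = 0, G = 1.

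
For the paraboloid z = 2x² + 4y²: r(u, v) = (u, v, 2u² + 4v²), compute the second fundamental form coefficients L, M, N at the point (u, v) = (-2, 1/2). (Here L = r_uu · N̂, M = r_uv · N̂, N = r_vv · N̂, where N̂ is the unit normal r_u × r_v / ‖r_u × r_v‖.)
L = 4/9;  M = 0;  N = 8/9

Compute the unit normal N̂(u, v) = (-4*u/sqrt(16*u^2 + 64*v^2 + 1), -8*v/sqrt(16*u^2 + 64*v^2 + 1), 1/sqrt(16*u^2 + 64*v^2 + 1)), and the second partials r_uu, r_uv, r_vv. Take dot products:
  L(u, v) = r_uu · N̂ = 4/sqrt(16*u^2 + 64*v^2 + 1),
  M(u, v) = r_uv · N̂ = 0,
  N(u, v) = r_vv · N̂ = 8/sqrt(16*u^2 + 64*v^2 + 1).
Evaluating at (u, v) = (-2, 1/2):
  L = 4/9, M = 0, N = 8/9.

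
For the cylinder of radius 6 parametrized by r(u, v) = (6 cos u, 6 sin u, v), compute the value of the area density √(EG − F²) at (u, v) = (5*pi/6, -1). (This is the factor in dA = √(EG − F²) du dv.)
√(EG − F²)|_{(5*pi/6, -1)} = 6

E = 36, F = 0, G = 1, so EG − F² = 36. Taking the positive square root: √(EG − F²) = 6. At (u, v) = (5*pi/6, -1): 6.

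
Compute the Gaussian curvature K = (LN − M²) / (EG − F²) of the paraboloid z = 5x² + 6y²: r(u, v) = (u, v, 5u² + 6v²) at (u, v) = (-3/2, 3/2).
K = 6/15125

Coefficients of the first fundamental form: E = 100*u^2 + 1, F = 120*u*v, G = 144*v^2 + 1.
Coefficients of the second fundamental form: L = 10/sqrt(100*u^2 + 144*v^2 + 1), M = 0, N = 12/sqrt(100*u^2 + 144*v^2 + 1).
Assemble K = (LN − M²)/(EG − F²) = 120/(10000*u^4 + 28800*u^2*v^2 + 200*u^2 + 20736*v^4 + 288*v^2 + 1). At (u, v) = (-3/2, 3/2): K = 6/15125.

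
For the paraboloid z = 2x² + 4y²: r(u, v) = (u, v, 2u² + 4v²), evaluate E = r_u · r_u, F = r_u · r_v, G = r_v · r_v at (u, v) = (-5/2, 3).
E = 101;  F = -240;  G = 577

Partials: r_u = (1, 0, 4*u), r_v = (0, 1, 8*v). As functions of (u, v):
  E = r_u · r_u = 16*u^2 + 1,
  F = r_u · r_v = 32*u*v,
  G = r_v · r_v = 64*v^2 + 1.
Evaluating at (u, v) = (-5/2, 3): E = 101, F = -240, G = 577.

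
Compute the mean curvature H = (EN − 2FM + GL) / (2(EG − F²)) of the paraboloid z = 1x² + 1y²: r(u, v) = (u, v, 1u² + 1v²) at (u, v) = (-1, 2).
H = 22*sqrt(21)/441

With E = 4*u^2 + 1, F = 4*u*v, G = 4*v^2 + 1, L = 2/sqrt(4*u^2 + 4*v^2 + 1), M = 0, N = 2/sqrt(4*u^2 + 4*v^2 + 1), assemble
  H = (EN − 2FM + GL) / (2(EG − F²)) = 2*(2*u^2 + 2*v^2 + 1)/(4*u^2 + 4*v^2 + 1)^(3/2).
At (u, v) = (-1, 2): H = 22*sqrt(21)/441.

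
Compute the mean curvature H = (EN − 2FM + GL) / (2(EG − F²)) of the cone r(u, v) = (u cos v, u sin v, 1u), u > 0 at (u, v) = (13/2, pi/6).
H = sqrt(2)/26

With E = 2, F = 0, G = u^2, L = 0, M = 0, N = sqrt(2)*u^2/(2*Abs(u)), assemble
  H = (EN − 2FM + GL) / (2(EG − F²)) = sqrt(2)/(4*Abs(u)).
At (u, v) = (13/2, pi/6): H = sqrt(2)/26.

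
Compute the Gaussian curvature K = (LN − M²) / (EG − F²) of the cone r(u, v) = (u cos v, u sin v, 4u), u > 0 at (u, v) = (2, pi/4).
K = 0

Coefficients of the first fundamental form: E = 17, F = 0, G = u^2.
Coefficients of the second fundamental form: L = 0, M = 0, N = 4*sqrt(17)*u^2/(17*Abs(u)).
Assemble K = (LN − M²)/(EG − F²) = 0. At (u, v) = (2, pi/4): K = 0.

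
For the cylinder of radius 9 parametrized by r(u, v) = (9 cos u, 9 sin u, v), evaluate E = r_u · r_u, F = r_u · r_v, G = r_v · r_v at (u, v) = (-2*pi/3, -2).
E = 81;  F = 0;  G = 1

Partials: r_u = (-9*sin(u), 9*cos(u), 0), r_v = (0, 0, 1). As functions of (u, v):
  E = r_u · r_u = 81,
  F = r_u · r_v = 0,
  G = r_v · r_v = 1.
Evaluating at (u, v) = (-2*pi/3, -2): E = 81, F = 0, G = 1.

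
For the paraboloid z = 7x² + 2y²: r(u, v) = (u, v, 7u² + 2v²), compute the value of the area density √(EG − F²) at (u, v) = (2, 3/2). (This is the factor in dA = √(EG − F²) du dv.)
√(EG − F²)|_{(2, 3/2)} = sqrt(821)

E = 196*u^2 + 1, F = 56*u*v, G = 16*v^2 + 1, so EG − F² = 196*u^2 + 16*v^2 + 1. Taking the positive square root: √(EG − F²) = sqrt(196*u^2 + 16*v^2 + 1). At (u, v) = (2, 3/2): sqrt(821).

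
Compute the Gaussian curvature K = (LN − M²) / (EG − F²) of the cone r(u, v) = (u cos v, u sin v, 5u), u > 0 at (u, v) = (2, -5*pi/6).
K = 0

Coefficients of the first fundamental form: E = 26, F = 0, G = u^2.
Coefficients of the second fundamental form: L = 0, M = 0, N = 5*sqrt(26)*u^2/(26*Abs(u)).
Assemble K = (LN − M²)/(EG − F²) = 0. At (u, v) = (2, -5*pi/6): K = 0.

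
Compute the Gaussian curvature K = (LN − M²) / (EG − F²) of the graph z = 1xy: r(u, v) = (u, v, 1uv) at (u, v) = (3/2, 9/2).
K = -4/2209

Coefficients of the first fundamental form: E = v^2 + 1, F = u*v, G = u^2 + 1.
Coefficients of the second fundamental form: L = 0, M = 1/sqrt(u^2 + v^2 + 1), N = 0.
Assemble K = (LN − M²)/(EG − F²) = 1/((u^2*v^2 - (u^2 + 1)*(v^2 + 1))*(u^2 + v^2 + 1)). At (u, v) = (3/2, 9/2): K = -4/2209.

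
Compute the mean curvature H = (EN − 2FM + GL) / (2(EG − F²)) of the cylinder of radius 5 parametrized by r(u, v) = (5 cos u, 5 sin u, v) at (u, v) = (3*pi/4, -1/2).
H = -1/10

With E = 25, F = 0, G = 1, L = -5, M = 0, N = 0, assemble
  H = (EN − 2FM + GL) / (2(EG − F²)) = -1/10.
At (u, v) = (3*pi/4, -1/2): H = -1/10.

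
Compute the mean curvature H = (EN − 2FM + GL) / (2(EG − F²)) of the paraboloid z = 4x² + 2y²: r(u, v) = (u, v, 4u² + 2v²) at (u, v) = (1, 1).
H = 22/81

With E = 64*u^2 + 1, F = 32*u*v, G = 16*v^2 + 1, L = 8/sqrt(64*u^2 + 16*v^2 + 1), M = 0, N = 4/sqrt(64*u^2 + 16*v^2 + 1), assemble
  H = (EN − 2FM + GL) / (2(EG − F²)) = 2*(64*u^2 + 32*v^2 + 3)/(64*u^2 + 16*v^2 + 1)^(3/2).
At (u, v) = (1, 1): H = 22/81.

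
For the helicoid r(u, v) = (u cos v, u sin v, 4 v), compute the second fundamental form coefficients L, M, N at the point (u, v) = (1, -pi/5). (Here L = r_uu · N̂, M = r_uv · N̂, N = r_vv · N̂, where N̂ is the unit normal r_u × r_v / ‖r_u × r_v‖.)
L = 0;  M = -4*sqrt(17)/17;  N = 0

Compute the unit normal N̂(u, v) = (4*sin(v)/sqrt(u^2 + 16), -4*cos(v)/sqrt(u^2 + 16), u/sqrt(u^2 + 16)), and the second partials r_uu, r_uv, r_vv. Take dot products:
  L(u, v) = r_uu · N̂ = 0,
  M(u, v) = r_uv · N̂ = -4/sqrt(u^2 + 16),
  N(u, v) = r_vv · N̂ = 0.
Evaluating at (u, v) = (1, -pi/5):
  L = 0, M = -4*sqrt(17)/17, N = 0.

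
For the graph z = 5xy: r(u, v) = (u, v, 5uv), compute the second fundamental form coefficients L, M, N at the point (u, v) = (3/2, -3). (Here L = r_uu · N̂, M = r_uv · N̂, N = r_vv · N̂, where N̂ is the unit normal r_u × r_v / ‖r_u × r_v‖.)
L = 0;  M = 10*sqrt(1129)/1129;  N = 0

Compute the unit normal N̂(u, v) = (-5*v/sqrt(25*u^2 + 25*v^2 + 1), -5*u/sqrt(25*u^2 + 25*v^2 + 1), 1/sqrt(25*u^2 + 25*v^2 + 1)), and the second partials r_uu, r_uv, r_vv. Take dot products:
  L(u, v) = r_uu · N̂ = 0,
  M(u, v) = r_uv · N̂ = 5/sqrt(25*u^2 + 25*v^2 + 1),
  N(u, v) = r_vv · N̂ = 0.
Evaluating at (u, v) = (3/2, -3):
  L = 0, M = 10*sqrt(1129)/1129, N = 0.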